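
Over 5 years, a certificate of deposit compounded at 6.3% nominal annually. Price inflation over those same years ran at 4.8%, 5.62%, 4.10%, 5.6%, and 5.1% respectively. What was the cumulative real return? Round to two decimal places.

Cumulative inflation factor: 1.048 × 1.0562 × 1.0410 × 1.056 × 1.051 ≈ 1.27887.
Nominal growth factor: 1.35727. Real growth factor = 1.35727 / 1.27887 ≈ 1.06131.
Total real return ≈ 6.1308%.

6.13%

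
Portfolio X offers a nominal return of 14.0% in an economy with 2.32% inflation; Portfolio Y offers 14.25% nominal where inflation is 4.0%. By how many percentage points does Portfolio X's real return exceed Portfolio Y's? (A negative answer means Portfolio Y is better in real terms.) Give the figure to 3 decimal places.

Portfolio X real return: 1.140/1.0232 − 1 = 11.4152%.
Portfolio Y real return: 1.1425/1.040 − 1 = 9.8558%.
Difference: 11.4152 − 9.8558 = 1.5594 pp.

1.559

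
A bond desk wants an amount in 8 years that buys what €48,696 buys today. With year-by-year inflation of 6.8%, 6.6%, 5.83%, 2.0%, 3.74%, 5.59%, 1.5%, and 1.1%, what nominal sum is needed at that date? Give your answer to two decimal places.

Cumulative price-level factor: 1.068 × 1.066 × 1.0583 × 1.020 × 1.0374 × 1.0559 × 1.015 × 1.011 ≈ 1.3814133752.
Multiplying €48,696 by the price-level factor gives the future nominal sum.

€67,269.31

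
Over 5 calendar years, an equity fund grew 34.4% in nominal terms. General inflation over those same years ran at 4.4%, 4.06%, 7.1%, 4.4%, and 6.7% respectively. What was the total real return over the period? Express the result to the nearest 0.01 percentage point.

3.70%

Cumulative inflation factor: 1.044 × 1.0406 × 1.071 × 1.044 × 1.067 ≈ 1.29610.
Nominal growth factor: 1.34400. Real growth factor = 1.34400 / 1.29610 ≈ 1.03696.
Total real return ≈ 3.6957%.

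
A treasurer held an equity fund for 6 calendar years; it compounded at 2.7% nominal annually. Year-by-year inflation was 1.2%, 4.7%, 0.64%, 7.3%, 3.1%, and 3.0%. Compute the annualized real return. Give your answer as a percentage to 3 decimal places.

-0.581%

Cumulative inflation factor: 1.012 × 1.047 × 1.0064 × 1.073 × 1.031 × 1.030 ≈ 1.21505.
Nominal growth factor: 1.17334. Real growth factor = 1.17334 / 1.21505 ≈ 0.96567.
Annualized: 0.96567^(1/6) − 1 ≈ -0.00581.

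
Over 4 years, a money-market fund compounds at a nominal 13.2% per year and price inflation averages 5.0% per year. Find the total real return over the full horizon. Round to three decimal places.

35.092%

The annual real rate is (1+13.2%)/(1+5.0%) − 1 = 7.8095%.
Compounded over 4 years: (1 + 0.078095)^4 − 1 ≈ 0.35092.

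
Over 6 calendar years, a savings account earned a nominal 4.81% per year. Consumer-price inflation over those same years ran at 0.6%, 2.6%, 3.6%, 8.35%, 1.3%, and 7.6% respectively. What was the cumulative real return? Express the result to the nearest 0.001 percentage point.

Cumulative inflation factor: 1.006 × 1.026 × 1.036 × 1.0835 × 1.013 × 1.076 ≈ 1.26286.
Nominal growth factor: 1.32561. Real growth factor = 1.32561 / 1.26286 ≈ 1.04969.
Total real return ≈ 4.9689%.

4.969%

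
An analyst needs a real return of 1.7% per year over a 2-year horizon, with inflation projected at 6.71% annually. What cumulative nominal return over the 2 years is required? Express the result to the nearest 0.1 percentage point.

Required annual nominal rate: (1+1.7%)(1+6.71%) − 1 = 8.52407%.
Cumulative over 2 years: (1 + 0.0852407)^2 − 1 ≈ 0.17775.

17.8%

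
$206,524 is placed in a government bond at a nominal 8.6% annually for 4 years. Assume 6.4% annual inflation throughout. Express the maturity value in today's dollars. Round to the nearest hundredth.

$224,142.04

Nominal value at maturity: $206,524 × (1 + 8.6%)^4 ≈ $287,269.71.
Price-level factor over 4 years: (1 + 6.4%)^4 ≈ 1.2816413532.
The maturity value deflated by that factor is the answer in today's purchasing power.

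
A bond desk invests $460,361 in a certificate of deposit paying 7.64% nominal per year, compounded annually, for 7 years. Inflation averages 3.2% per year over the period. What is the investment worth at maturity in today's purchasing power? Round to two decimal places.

$618,239.10

Nominal value at maturity: $460,361 × (1 + 7.64%)^7 ≈ $770,751.45.
Price-level factor over 7 years: (1 + 3.2%)^7 ≈ 1.2466882924.
Dividing the nominal maturity value by the price-level factor gives the value in today's money.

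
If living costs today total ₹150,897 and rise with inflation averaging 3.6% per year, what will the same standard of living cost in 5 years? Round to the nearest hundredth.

₹180,085.76

Cumulative price-level factor: (1+3.6%)^5 ≈ 1.1934350185.
The nominal amount required is ₹150,897 scaled up by that factor.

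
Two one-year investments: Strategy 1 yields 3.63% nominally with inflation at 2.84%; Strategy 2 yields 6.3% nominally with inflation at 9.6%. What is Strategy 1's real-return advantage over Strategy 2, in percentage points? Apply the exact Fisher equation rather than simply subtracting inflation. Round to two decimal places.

Strategy 1 real return: 1.0363/1.0284 − 1 = 0.768%.
Strategy 2 real return: 1.063/1.096 − 1 = -3.011%.
Difference: 0.768 − (-3.011) = 3.779 pp.

3.78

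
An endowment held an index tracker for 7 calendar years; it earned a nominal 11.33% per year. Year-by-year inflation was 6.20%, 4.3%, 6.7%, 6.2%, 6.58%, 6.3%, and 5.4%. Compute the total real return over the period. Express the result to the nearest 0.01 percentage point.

41.43%

Cumulative inflation factor: 1.0620 × 1.043 × 1.067 × 1.062 × 1.0658 × 1.063 × 1.054 ≈ 1.49881.
Nominal growth factor: 2.11975. Real growth factor = 2.11975 / 1.49881 ≈ 1.41429.
Total real return ≈ 41.4289%.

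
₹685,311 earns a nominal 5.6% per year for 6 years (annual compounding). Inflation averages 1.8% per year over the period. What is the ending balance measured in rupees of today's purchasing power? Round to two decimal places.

₹853,855.82

Nominal value at maturity: ₹685,311 × (1 + 5.6%)^6 ≈ ₹950,322.94.
Price-level factor over 6 years: (1 + 1.8%)^6 ≈ 1.1129782260.
Dividing the nominal maturity value by the price-level factor gives the value in today's money.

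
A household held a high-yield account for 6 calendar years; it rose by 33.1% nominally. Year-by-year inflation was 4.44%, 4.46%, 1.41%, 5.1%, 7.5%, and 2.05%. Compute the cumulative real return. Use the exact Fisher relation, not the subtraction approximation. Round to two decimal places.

4.34%

Cumulative inflation factor: 1.0444 × 1.0446 × 1.0141 × 1.051 × 1.075 × 1.0205 ≈ 1.27562.
Nominal growth factor: 1.33100. Real growth factor = 1.33100 / 1.27562 ≈ 1.04341.
Total real return ≈ 4.3413%.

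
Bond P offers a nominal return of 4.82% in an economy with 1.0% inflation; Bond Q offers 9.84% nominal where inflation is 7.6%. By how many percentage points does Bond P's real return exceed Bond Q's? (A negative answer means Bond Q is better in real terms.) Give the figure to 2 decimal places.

Bond P real return: 1.0482/1.010 − 1 = 3.782%.
Bond Q real return: 1.0984/1.076 − 1 = 2.082%.
Difference: 3.782 − 2.082 = 1.700 pp.

1.70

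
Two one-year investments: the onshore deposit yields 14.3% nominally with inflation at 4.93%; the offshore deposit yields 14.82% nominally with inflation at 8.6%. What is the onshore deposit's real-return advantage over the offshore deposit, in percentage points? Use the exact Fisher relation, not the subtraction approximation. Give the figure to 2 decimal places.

The onshore deposit real return: 1.143/1.0493 − 1 = 8.930%.
The offshore deposit real return: 1.1482/1.086 − 1 = 5.727%.
Difference: 8.930 − 5.727 = 3.203 pp.

3.20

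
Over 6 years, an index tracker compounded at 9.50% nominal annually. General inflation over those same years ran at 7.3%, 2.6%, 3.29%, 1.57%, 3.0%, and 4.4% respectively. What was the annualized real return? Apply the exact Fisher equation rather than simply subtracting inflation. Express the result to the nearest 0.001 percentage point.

Cumulative inflation factor: 1.073 × 1.026 × 1.0329 × 1.0157 × 1.030 × 1.044 ≈ 1.24196.
Nominal growth factor: 1.72379. Real growth factor = 1.72379 / 1.24196 ≈ 1.38796.
Annualized: 1.38796^(1/6) − 1 ≈ 0.05616.

5.616%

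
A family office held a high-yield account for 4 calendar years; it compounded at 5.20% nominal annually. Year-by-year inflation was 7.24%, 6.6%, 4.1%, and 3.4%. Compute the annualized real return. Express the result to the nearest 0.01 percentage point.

-0.12%

Cumulative inflation factor: 1.0724 × 1.066 × 1.041 × 1.034 ≈ 1.23051.
Nominal growth factor: 1.22479. Real growth factor = 1.22479 / 1.23051 ≈ 0.99535.
Annualized: 0.99535^(1/4) − 1 ≈ -0.00116.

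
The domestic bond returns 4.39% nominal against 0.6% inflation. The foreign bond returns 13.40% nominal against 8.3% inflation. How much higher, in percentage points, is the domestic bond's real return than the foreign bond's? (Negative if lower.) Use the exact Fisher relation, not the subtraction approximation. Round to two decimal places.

The domestic bond real return: 1.0439/1.006 − 1 = 3.767%.
The foreign bond real return: 1.1340/1.083 − 1 = 4.709%.
Difference: 3.767 − 4.709 = -0.942 pp.

-0.94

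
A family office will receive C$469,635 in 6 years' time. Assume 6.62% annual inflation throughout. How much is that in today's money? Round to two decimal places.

Price-level factor over 6 years: (1 + 6.62%)^6 ≈ 1.4690347500.
Purchasing power today: C$469,635 divided by that factor.

C$319,689.51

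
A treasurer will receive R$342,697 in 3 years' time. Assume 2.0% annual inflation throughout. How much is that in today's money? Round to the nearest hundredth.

R$322,931.04

Price-level factor over 3 years: (1 + 2.0%)^3 = 1.061208.
Purchasing power today: R$342,697 divided by that factor.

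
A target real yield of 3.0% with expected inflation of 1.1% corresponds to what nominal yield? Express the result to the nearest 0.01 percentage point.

By the Fisher equation, 1 + r_nom = (1 + 3.0%)(1 + 1.1%) = 1.030 × 1.011 = 1.04133.
So r_nom = 4.133%.

4.13%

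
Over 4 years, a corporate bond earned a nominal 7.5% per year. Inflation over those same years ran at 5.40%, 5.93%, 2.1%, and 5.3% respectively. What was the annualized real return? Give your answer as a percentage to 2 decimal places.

2.70%

Cumulative inflation factor: 1.0540 × 1.0593 × 1.021 × 1.053 ≈ 1.20037.
Nominal growth factor: 1.33547. Real growth factor = 1.33547 / 1.20037 ≈ 1.11255.
Annualized: 1.11255^(1/4) − 1 ≈ 0.02702.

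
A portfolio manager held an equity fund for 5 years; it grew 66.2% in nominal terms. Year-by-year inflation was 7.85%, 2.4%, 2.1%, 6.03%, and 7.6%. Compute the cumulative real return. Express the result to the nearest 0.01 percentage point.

Cumulative inflation factor: 1.0785 × 1.024 × 1.021 × 1.0603 × 1.076 ≈ 1.28643.
Nominal growth factor: 1.66200. Real growth factor = 1.66200 / 1.28643 ≈ 1.29195.
Total real return ≈ 29.1945%.

29.19%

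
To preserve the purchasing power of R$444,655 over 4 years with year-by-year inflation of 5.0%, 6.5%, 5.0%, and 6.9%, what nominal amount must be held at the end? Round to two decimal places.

R$558,121.94

Cumulative price-level factor: 1.050 × 1.065 × 1.050 × 1.069 = 1.2551797125.
The nominal amount required is R$444,655 scaled up by that factor.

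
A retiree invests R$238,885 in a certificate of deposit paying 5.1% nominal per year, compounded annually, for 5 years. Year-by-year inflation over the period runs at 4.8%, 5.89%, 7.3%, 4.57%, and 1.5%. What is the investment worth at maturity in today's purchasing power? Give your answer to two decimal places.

Nominal value at maturity: R$238,885 × (1 + 5.1%)^5 ≈ R$306,339.12.
Price-level factor over 5 years: 1.048 × 1.0589 × 1.073 × 1.0457 × 1.015 ≈ 1.2638312892.
The maturity value deflated by that factor is the answer in today's purchasing power.

R$242,389.25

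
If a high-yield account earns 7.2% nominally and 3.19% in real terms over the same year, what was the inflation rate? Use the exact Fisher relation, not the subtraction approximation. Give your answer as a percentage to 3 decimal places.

From (1+r_nom) = (1+r_real)(1+π), we get 1+π = (1 + 7.2%)/(1 + 3.19%) = 1.072/1.0319 ≈ 1.03886.
So π ≈ 3.8860%.

3.886%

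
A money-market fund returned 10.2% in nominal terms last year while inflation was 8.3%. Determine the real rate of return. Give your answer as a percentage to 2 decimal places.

1.75%

Real return via the Fisher equation: (1 + 10.2%)/(1 + 8.3%) − 1 = 1.102/1.083 − 1 ≈ 0.01754.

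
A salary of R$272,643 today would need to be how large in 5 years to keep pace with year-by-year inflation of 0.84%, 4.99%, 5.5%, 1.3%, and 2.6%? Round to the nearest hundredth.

R$316,507.78

Cumulative price-level factor: 1.0084 × 1.0499 × 1.055 × 1.013 × 1.026 ≈ 1.1608872423.
Multiplying R$272,643 by the price-level factor gives the future nominal sum.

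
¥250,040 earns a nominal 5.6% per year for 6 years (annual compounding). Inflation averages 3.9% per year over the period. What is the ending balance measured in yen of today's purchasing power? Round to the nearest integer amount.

Nominal value at maturity: ¥250,040 × (1 + 5.6%)^6 ≈ ¥346,731.
Price-level factor over 6 years: (1 + 3.9%)^6 ≈ 1.2580366265.
Dividing the nominal maturity value by the price-level factor gives the value in today's money.

¥275,613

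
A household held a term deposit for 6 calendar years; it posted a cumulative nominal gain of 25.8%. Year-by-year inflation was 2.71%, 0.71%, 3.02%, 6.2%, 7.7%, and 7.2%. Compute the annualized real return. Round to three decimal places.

-0.630%

Cumulative inflation factor: 1.0271 × 1.0071 × 1.0302 × 1.062 × 1.077 × 1.072 ≈ 1.30660.
Nominal growth factor: 1.25800. Real growth factor = 1.25800 / 1.30660 ≈ 0.96281.
Annualized: 0.96281^(1/6) − 1 ≈ -0.00630.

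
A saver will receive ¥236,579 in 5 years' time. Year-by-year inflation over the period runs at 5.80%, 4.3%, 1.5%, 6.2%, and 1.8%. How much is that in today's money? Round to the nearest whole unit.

Price-level factor over 5 years: 1.0580 × 1.043 × 1.015 × 1.062 × 1.018 ≈ 1.2109000946.
Purchasing power today: ¥236,579 divided by that factor.

¥195,374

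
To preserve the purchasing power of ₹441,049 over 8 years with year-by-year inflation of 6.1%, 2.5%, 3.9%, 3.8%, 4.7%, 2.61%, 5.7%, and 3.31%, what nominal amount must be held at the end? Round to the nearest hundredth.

₹606,865.87

Cumulative price-level factor: 1.061 × 1.025 × 1.039 × 1.038 × 1.047 × 1.0261 × 1.057 × 1.0331 ≈ 1.3759601889.
The nominal amount required is ₹441,049 scaled up by that factor.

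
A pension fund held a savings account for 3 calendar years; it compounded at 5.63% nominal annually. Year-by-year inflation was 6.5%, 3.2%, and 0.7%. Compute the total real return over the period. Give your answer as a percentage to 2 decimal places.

6.49%

Cumulative inflation factor: 1.065 × 1.032 × 1.007 ≈ 1.10677.
Nominal growth factor: 1.17859. Real growth factor = 1.17859 / 1.10677 ≈ 1.06489.
Total real return ≈ 6.4886%.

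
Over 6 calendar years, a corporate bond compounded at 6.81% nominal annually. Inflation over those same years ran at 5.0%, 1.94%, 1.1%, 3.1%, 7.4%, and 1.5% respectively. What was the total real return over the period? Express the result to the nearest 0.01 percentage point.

22.08%

Cumulative inflation factor: 1.050 × 1.0194 × 1.011 × 1.031 × 1.074 × 1.015 ≈ 1.21623.
Nominal growth factor: 1.48481. Real growth factor = 1.48481 / 1.21623 ≈ 1.22084.
Total real return ≈ 22.0836%.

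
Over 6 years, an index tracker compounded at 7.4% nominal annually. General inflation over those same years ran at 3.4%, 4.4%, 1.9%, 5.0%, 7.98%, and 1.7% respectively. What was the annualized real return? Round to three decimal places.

Cumulative inflation factor: 1.034 × 1.044 × 1.019 × 1.050 × 1.0798 × 1.017 ≈ 1.26838.
Nominal growth factor: 1.53471. Real growth factor = 1.53471 / 1.26838 ≈ 1.20998.
Annualized: 1.20998^(1/6) − 1 ≈ 0.03228.

3.228%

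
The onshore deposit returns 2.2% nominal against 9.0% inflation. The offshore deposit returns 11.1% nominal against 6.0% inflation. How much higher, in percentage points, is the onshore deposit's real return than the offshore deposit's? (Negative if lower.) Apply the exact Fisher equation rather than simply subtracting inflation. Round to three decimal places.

The onshore deposit real return: 1.022/1.090 − 1 = -6.2385%.
The offshore deposit real return: 1.111/1.060 − 1 = 4.8113%.
Difference: -6.2385 − 4.8113 = -11.0498 pp.

-11.050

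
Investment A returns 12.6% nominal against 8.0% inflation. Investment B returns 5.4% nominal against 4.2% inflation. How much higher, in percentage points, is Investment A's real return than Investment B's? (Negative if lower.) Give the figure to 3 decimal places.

Investment A real return: 1.126/1.080 − 1 = 4.2593%.
Investment B real return: 1.054/1.042 − 1 = 1.1516%.
Difference: 4.2593 − 1.1516 = 3.1077 pp.

3.108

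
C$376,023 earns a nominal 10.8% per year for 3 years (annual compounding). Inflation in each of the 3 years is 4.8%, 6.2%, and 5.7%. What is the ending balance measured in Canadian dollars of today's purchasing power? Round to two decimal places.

C$434,783.35

Nominal value at maturity: C$376,023 × (1 + 10.8%)^3 ≈ C$511,485.93.
Price-level factor over 3 years: 1.048 × 1.062 × 1.057 = 1.176415632.
Dividing the nominal maturity value by the price-level factor gives the value in today's money.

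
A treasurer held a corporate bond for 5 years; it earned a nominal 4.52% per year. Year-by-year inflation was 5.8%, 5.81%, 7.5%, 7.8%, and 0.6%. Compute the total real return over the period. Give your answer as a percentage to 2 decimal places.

-4.42%

Cumulative inflation factor: 1.058 × 1.0581 × 1.075 × 1.078 × 1.006 ≈ 1.30508.
Nominal growth factor: 1.24737. Real growth factor = 1.24737 / 1.30508 ≈ 0.95578.
Total real return ≈ -4.4217%.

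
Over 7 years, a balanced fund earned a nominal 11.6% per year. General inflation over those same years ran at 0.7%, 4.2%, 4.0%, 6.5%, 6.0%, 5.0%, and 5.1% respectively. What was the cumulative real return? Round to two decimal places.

58.59%

Cumulative inflation factor: 1.007 × 1.042 × 1.040 × 1.065 × 1.060 × 1.050 × 1.051 ≈ 1.35950.
Nominal growth factor: 2.15600. Real growth factor = 2.15600 / 1.35950 ≈ 1.58588.
Total real return ≈ 58.5884%.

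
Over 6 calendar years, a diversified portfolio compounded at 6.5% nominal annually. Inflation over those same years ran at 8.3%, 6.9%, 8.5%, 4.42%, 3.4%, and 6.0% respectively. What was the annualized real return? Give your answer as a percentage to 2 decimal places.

Cumulative inflation factor: 1.083 × 1.069 × 1.085 × 1.0442 × 1.034 × 1.060 ≈ 1.43763.
Nominal growth factor: 1.45914. Real growth factor = 1.45914 / 1.43763 ≈ 1.01497.
Annualized: 1.01497^(1/6) − 1 ≈ 0.00248.

0.25%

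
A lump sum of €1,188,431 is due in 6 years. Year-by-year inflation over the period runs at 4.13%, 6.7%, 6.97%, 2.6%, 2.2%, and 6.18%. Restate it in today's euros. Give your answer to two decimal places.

€898,112.44

Price-level factor over 6 years: 1.0413 × 1.067 × 1.0697 × 1.026 × 1.022 × 1.0618 ≈ 1.3232541393.
Purchasing power today: €1,188,431 divided by that factor.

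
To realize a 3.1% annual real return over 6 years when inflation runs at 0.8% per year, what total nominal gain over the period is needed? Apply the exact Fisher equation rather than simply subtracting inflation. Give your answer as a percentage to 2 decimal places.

Required annual nominal rate: (1+3.1%)(1+0.8%) − 1 = 3.9248%.
Cumulative over 6 years: (1 + 0.039248)^6 − 1 ≈ 0.25984.

25.98%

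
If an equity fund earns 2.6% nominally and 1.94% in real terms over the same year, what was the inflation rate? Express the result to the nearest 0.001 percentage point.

0.647%

From (1+r_nom) = (1+r_real)(1+π), we get 1+π = (1 + 2.6%)/(1 + 1.94%) = 1.026/1.0194 ≈ 1.00647.
So π ≈ 0.6474%.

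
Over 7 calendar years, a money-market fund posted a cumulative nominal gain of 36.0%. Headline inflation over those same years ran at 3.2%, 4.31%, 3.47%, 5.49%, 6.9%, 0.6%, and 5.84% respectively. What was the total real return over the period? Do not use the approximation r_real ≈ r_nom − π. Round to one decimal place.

1.7%

Cumulative inflation factor: 1.032 × 1.0431 × 1.0347 × 1.0549 × 1.069 × 1.006 × 1.0584 ≈ 1.33739.
Nominal growth factor: 1.36000. Real growth factor = 1.36000 / 1.33739 ≈ 1.01691.
Total real return ≈ 1.6909%.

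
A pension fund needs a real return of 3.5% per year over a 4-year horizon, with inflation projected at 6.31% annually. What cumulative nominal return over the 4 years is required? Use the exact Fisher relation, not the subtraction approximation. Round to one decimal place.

46.6%

Required annual nominal rate: (1+3.5%)(1+6.31%) − 1 = 10.03085%.
Cumulative over 4 years: (1 + 0.1003085)^4 − 1 ≈ 0.46574.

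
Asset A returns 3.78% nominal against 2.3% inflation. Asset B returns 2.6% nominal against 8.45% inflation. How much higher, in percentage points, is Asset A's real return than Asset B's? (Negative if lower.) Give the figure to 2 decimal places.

6.84

Asset A real return: 1.0378/1.023 − 1 = 1.447%.
Asset B real return: 1.026/1.0845 − 1 = -5.394%.
Difference: 1.447 − (-5.394) = 6.841 pp.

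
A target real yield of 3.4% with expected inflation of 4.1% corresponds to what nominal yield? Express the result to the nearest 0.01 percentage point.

7.64%

By the Fisher equation, 1 + r_nom = (1 + 3.4%)(1 + 4.1%) = 1.034 × 1.041 = 1.076394.
So r_nom = 7.6394%.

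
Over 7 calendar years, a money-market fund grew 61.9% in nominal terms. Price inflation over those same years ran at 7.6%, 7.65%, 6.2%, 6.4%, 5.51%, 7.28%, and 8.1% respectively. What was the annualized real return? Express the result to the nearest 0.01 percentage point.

Cumulative inflation factor: 1.076 × 1.0765 × 1.062 × 1.064 × 1.0551 × 1.0728 × 1.081 ≈ 1.60151.
Nominal growth factor: 1.61900. Real growth factor = 1.61900 / 1.60151 ≈ 1.01092.
Annualized: 1.01092^(1/7) − 1 ≈ 0.00155.

0.16%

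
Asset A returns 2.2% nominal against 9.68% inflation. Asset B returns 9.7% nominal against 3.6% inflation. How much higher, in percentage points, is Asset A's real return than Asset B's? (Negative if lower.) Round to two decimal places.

-12.71

Asset A real return: 1.022/1.0968 − 1 = -6.820%.
Asset B real return: 1.097/1.036 − 1 = 5.888%.
Difference: -6.820 − 5.888 = -12.708 pp.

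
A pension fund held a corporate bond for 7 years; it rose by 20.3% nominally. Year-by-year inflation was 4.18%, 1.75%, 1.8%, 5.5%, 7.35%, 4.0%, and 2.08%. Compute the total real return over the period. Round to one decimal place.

Cumulative inflation factor: 1.0418 × 1.0175 × 1.018 × 1.055 × 1.0735 × 1.040 × 1.0208 ≈ 1.29746.
Nominal growth factor: 1.20300. Real growth factor = 1.20300 / 1.29746 ≈ 0.92719.
Total real return ≈ -7.2806%.

-7.3%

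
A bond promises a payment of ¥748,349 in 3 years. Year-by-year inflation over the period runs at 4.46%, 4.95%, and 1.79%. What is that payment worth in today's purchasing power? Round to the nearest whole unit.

¥670,605

Price-level factor over 3 years: 1.0446 × 1.0495 × 1.0179 ≈ 1.1159316078.
Purchasing power today: ¥748,349 divided by that factor.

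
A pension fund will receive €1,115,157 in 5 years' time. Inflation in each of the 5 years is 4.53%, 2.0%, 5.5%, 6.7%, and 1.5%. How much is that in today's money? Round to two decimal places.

Price-level factor over 5 years: 1.0453 × 1.020 × 1.055 × 1.067 × 1.015 ≈ 1.2182152826.
Purchasing power today: €1,115,157 divided by that factor.

€915,402.24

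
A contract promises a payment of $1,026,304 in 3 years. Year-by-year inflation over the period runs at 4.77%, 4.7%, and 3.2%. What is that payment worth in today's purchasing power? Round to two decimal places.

Price-level factor over 3 years: 1.0477 × 1.047 × 1.032 = 1.1320440408.
Purchasing power today: $1,026,304 divided by that factor.

$906,593.70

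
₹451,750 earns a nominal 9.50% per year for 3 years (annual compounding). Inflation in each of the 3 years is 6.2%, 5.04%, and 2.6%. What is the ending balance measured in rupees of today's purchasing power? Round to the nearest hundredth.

₹518,219.71

Nominal value at maturity: ₹451,750 × (1 + 9.50%)^3 ≈ ₹593,117.20.
Price-level factor over 3 years: 1.062 × 1.0504 × 1.026 = 1.1445284448.
Dividing the nominal maturity value by the price-level factor gives the value in today's money.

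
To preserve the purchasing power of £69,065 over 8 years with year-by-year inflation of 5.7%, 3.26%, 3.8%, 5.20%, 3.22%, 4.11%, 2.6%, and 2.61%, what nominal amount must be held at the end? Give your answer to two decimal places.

£93,126.13

Cumulative price-level factor: 1.057 × 1.0326 × 1.038 × 1.0520 × 1.0322 × 1.0411 × 1.026 × 1.0261 ≈ 1.3483838771.
The nominal amount required is £69,065 scaled up by that factor.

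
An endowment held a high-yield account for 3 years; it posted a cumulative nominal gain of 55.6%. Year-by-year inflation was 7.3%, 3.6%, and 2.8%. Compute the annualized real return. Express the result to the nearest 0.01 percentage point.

10.84%

Cumulative inflation factor: 1.073 × 1.036 × 1.028 ≈ 1.14275.
Nominal growth factor: 1.55600. Real growth factor = 1.55600 / 1.14275 ≈ 1.36162.
Annualized: 1.36162^(1/3) − 1 ≈ 0.10837.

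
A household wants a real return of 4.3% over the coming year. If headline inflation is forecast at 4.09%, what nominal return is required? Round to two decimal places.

8.57%

By the Fisher equation, 1 + r_nom = (1 + 4.3%)(1 + 4.09%) = 1.043 × 1.0409 = 1.0856587.
So r_nom = 8.56587%.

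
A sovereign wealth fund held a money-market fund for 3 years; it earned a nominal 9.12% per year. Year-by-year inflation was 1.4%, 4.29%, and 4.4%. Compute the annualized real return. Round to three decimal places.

5.579%

Cumulative inflation factor: 1.014 × 1.0429 × 1.044 ≈ 1.10403.
Nominal growth factor: 1.29931. Real growth factor = 1.29931 / 1.10403 ≈ 1.17688.
Annualized: 1.17688^(1/3) − 1 ≈ 0.05579.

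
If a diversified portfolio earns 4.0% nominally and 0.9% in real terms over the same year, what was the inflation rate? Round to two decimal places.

From (1+r_nom) = (1+r_real)(1+π), we get 1+π = (1 + 4.0%)/(1 + 0.9%) = 1.040/1.009 ≈ 1.03072.
So π ≈ 3.0723%.

3.07%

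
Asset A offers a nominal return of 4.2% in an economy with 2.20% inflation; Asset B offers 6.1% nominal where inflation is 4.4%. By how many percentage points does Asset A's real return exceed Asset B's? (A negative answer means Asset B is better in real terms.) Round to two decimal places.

Asset A real return: 1.042/1.0220 − 1 = 1.957%.
Asset B real return: 1.061/1.044 − 1 = 1.628%.
Difference: 1.957 − 1.628 = 0.329 pp.

0.33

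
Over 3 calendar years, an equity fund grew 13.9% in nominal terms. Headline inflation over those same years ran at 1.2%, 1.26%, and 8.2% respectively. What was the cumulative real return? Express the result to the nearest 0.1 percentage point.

2.7%

Cumulative inflation factor: 1.012 × 1.0126 × 1.082 ≈ 1.10878.
Nominal growth factor: 1.13900. Real growth factor = 1.13900 / 1.10878 ≈ 1.02725.
Total real return ≈ 2.7254%.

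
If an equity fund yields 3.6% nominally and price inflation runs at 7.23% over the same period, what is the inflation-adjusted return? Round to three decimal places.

-3.385%

Real return via the Fisher equation: (1 + 3.6%)/(1 + 7.23%) − 1 = 1.036/1.0723 − 1 ≈ -0.03385.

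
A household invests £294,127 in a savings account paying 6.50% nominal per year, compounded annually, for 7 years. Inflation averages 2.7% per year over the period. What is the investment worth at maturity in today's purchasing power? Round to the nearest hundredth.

Nominal value at maturity: £294,127 × (1 + 6.50%)^7 ≈ £457,069.40.
Price-level factor over 7 years: (1 + 2.7%)^7 ≈ 1.2050168095.
Dividing the nominal maturity value by the price-level factor gives the value in today's money.

£379,305.41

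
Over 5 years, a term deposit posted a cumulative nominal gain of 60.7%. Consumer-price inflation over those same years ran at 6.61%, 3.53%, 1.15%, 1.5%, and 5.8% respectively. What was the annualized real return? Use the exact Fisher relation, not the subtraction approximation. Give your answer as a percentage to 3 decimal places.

Cumulative inflation factor: 1.0661 × 1.0353 × 1.0115 × 1.015 × 1.058 ≈ 1.19890.
Nominal growth factor: 1.60700. Real growth factor = 1.60700 / 1.19890 ≈ 1.34040.
Annualized: 1.34040^(1/5) − 1 ≈ 0.06034.

6.034%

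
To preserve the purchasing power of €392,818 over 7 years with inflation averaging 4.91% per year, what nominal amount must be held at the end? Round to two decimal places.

€549,426.48

Cumulative price-level factor: (1+4.91%)^7 ≈ 1.3986794987.
The nominal amount required is €392,818 scaled up by that factor.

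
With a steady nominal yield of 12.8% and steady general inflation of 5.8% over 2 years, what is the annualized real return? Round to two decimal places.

6.62%

With constant rates the annual real return is the same each year: (1+12.8%)/(1+5.8%) − 1 = 0.06616.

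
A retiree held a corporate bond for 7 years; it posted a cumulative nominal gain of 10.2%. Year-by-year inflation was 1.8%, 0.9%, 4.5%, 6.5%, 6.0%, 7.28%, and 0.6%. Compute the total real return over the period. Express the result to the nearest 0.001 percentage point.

Cumulative inflation factor: 1.018 × 1.009 × 1.045 × 1.065 × 1.060 × 1.0728 × 1.006 ≈ 1.30776.
Nominal growth factor: 1.10200. Real growth factor = 1.10200 / 1.30776 ≈ 0.84266.
Total real return ≈ -15.7337%.

-15.734%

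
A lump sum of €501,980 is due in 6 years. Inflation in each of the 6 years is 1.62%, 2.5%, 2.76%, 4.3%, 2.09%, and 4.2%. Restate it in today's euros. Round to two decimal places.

€422,692.00

Price-level factor over 6 years: 1.0162 × 1.025 × 1.0276 × 1.043 × 1.0209 × 1.042 ≈ 1.1875786539.
Purchasing power today: €501,980 divided by that factor.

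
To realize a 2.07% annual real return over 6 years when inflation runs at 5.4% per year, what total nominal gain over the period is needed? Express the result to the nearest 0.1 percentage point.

Required annual nominal rate: (1+2.07%)(1+5.4%) − 1 = 7.58178%.
Cumulative over 6 years: (1 + 0.0758178)^6 − 1 ≈ 0.55036.

55.0%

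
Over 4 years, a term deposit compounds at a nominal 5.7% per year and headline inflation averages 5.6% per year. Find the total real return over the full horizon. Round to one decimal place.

0.4%

The annual real rate is (1+5.7%)/(1+5.6%) − 1 = 0.0947%.
Compounded over 4 years: (1 + 0.000947)^4 − 1 ≈ 0.00379.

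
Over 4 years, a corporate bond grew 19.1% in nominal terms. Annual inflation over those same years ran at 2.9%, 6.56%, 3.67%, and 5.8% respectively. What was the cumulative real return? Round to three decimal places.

-0.971%

Cumulative inflation factor: 1.029 × 1.0656 × 1.0367 × 1.058 ≈ 1.20268.
Nominal growth factor: 1.19100. Real growth factor = 1.19100 / 1.20268 ≈ 0.99029.
Total real return ≈ -0.9708%.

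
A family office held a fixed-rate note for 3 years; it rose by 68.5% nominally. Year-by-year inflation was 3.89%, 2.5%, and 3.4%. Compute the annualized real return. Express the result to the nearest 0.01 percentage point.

15.24%

Cumulative inflation factor: 1.0389 × 1.025 × 1.034 ≈ 1.10108.
Nominal growth factor: 1.68500. Real growth factor = 1.68500 / 1.10108 ≈ 1.53032.
Annualized: 1.53032^(1/3) − 1 ≈ 0.15238.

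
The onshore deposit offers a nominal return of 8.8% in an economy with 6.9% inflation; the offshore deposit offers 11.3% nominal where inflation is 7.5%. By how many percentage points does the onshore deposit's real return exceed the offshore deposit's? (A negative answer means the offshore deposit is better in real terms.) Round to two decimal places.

-1.76

The onshore deposit real return: 1.088/1.069 − 1 = 1.777%.
The offshore deposit real return: 1.113/1.075 − 1 = 3.535%.
Difference: 1.777 − 3.535 = -1.758 pp.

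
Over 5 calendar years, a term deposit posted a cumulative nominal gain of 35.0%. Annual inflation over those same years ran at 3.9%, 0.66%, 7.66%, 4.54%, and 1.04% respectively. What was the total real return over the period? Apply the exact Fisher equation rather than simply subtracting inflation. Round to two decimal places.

Cumulative inflation factor: 1.039 × 1.0066 × 1.0766 × 1.0454 × 1.0104 ≈ 1.18933.
Nominal growth factor: 1.35000. Real growth factor = 1.35000 / 1.18933 ≈ 1.13509.
Total real return ≈ 13.5092%.

13.51%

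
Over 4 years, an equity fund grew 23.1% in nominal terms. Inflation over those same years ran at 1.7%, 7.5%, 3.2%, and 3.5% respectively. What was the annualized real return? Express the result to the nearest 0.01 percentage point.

Cumulative inflation factor: 1.017 × 1.075 × 1.032 × 1.035 ≈ 1.16775.
Nominal growth factor: 1.23100. Real growth factor = 1.23100 / 1.16775 ≈ 1.05416.
Annualized: 1.05416^(1/4) − 1 ≈ 0.01327.

1.33%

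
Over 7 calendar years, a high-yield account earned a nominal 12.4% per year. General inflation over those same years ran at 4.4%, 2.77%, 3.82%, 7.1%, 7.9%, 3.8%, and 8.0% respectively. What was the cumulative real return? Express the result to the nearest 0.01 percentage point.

57.07%

Cumulative inflation factor: 1.044 × 1.0277 × 1.0382 × 1.071 × 1.079 × 1.038 × 1.080 ≈ 1.44305.
Nominal growth factor: 2.26654. Real growth factor = 2.26654 / 1.44305 ≈ 1.57067.
Total real return ≈ 57.0668%.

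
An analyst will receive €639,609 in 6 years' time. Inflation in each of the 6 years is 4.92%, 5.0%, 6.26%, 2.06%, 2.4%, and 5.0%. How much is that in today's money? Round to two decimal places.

Price-level factor over 6 years: 1.0492 × 1.050 × 1.0626 × 1.0206 × 1.024 × 1.050 ≈ 1.2845831241.
Purchasing power today: €639,609 divided by that factor.

€497,911.73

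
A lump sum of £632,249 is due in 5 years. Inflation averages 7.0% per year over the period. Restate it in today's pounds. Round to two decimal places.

Price-level factor over 5 years: (1 + 7.0%)^5 = 1.4025517307.
Purchasing power today: £632,249 divided by that factor.

£450,784.80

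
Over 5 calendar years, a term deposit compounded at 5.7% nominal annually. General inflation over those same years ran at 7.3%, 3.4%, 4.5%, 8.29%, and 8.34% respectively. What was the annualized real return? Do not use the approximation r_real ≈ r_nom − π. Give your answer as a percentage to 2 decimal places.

Cumulative inflation factor: 1.073 × 1.034 × 1.045 × 1.0829 × 1.0834 ≈ 1.36023.
Nominal growth factor: 1.31940. Real growth factor = 1.31940 / 1.36023 ≈ 0.96998.
Annualized: 0.96998^(1/5) − 1 ≈ -0.00608.

-0.61%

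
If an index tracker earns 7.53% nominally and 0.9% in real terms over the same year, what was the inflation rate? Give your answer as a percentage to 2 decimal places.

6.57%

From (1+r_nom) = (1+r_real)(1+π), we get 1+π = (1 + 7.53%)/(1 + 0.9%) = 1.0753/1.009 ≈ 1.06571.
So π ≈ 6.5709%.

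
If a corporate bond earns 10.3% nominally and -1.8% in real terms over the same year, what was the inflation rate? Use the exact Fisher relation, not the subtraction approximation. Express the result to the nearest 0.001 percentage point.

12.322%

From (1+r_nom) = (1+r_real)(1+π), we get 1+π = (1 + 10.3%)/(1 − 1.8%) = 1.103/0.982 ≈ 1.12322.
So π ≈ 12.3218%.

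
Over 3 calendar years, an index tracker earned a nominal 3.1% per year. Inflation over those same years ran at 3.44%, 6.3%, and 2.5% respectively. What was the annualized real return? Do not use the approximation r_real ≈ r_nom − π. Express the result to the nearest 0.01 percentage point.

Cumulative inflation factor: 1.0344 × 1.063 × 1.025 ≈ 1.12706.
Nominal growth factor: 1.09591. Real growth factor = 1.09591 / 1.12706 ≈ 0.97237.
Annualized: 0.97237^(1/3) − 1 ≈ -0.00930.

-0.93%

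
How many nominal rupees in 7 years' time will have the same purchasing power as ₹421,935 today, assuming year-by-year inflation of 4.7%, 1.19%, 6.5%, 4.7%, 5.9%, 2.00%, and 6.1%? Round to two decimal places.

₹571,265.02

Cumulative price-level factor: 1.047 × 1.0119 × 1.065 × 1.047 × 1.059 × 1.0200 × 1.061 ≈ 1.3539171293.
Multiplying ₹421,935 by the price-level factor gives the future nominal sum.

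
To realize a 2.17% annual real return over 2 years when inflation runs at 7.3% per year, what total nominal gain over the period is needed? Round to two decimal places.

Required annual nominal rate: (1+2.17%)(1+7.3%) − 1 = 9.62841%.
Cumulative over 2 years: (1 + 0.0962841)^2 − 1 ≈ 0.20184.

20.18%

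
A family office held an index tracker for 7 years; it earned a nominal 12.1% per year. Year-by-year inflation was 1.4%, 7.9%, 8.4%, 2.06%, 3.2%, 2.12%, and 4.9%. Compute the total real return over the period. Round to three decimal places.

Cumulative inflation factor: 1.014 × 1.079 × 1.084 × 1.0206 × 1.032 × 1.0212 × 1.049 ≈ 1.33817.
Nominal growth factor: 2.22454. Real growth factor = 2.22454 / 1.33817 ≈ 1.66238.
Total real return ≈ 66.2375%.

66.238%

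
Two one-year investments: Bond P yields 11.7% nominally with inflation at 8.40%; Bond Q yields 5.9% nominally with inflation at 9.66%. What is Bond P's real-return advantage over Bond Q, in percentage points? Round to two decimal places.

Bond P real return: 1.117/1.0840 − 1 = 3.044%.
Bond Q real return: 1.059/1.0966 − 1 = -3.429%.
Difference: 3.044 − (-3.429) = 6.473 pp.

6.47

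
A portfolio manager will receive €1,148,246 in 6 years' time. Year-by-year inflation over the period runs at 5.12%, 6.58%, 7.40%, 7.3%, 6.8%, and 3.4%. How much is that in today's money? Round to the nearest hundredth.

€805,337.79

Price-level factor over 6 years: 1.0512 × 1.0658 × 1.0740 × 1.073 × 1.068 × 1.034 ≈ 1.4257942630.
Purchasing power today: €1,148,246 divided by that factor.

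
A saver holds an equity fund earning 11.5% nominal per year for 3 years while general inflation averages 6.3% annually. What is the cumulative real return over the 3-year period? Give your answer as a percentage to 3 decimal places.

15.405%

The annual real rate is (1+11.5%)/(1+6.3%) − 1 = 4.8918%.
Compounded over 3 years: (1 + 0.048918)^3 − 1 ≈ 0.15405.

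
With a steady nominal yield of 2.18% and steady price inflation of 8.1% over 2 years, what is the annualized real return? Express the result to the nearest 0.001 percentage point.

With constant rates the annual real return is the same each year: (1+2.18%)/(1+8.1%) − 1 = -0.05476.

-5.476%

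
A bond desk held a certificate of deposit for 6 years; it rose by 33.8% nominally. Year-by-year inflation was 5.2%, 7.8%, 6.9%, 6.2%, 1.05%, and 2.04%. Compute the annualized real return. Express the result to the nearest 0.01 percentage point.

0.13%

Cumulative inflation factor: 1.052 × 1.078 × 1.069 × 1.062 × 1.0105 × 1.0204 ≈ 1.32753.
Nominal growth factor: 1.33800. Real growth factor = 1.33800 / 1.32753 ≈ 1.00789.
Annualized: 1.00789^(1/6) − 1 ≈ 0.00131.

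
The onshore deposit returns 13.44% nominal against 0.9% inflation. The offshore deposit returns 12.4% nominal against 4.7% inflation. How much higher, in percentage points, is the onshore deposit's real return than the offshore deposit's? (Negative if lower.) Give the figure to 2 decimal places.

The onshore deposit real return: 1.1344/1.009 − 1 = 12.428%.
The offshore deposit real return: 1.124/1.047 − 1 = 7.354%.
Difference: 12.428 − 7.354 = 5.074 pp.

5.07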